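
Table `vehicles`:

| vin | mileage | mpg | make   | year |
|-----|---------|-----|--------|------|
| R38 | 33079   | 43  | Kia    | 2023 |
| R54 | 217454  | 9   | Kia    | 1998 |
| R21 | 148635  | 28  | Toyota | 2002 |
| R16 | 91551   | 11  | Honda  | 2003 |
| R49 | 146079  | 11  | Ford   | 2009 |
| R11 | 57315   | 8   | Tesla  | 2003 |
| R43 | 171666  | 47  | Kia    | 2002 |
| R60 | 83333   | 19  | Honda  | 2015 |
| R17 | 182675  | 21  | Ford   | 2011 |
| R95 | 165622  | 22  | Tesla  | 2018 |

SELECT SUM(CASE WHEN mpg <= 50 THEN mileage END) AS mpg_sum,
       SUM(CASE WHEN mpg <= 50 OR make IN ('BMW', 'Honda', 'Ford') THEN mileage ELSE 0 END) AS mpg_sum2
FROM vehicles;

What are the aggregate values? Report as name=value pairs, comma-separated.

[mpg_sum: mpg <= 50]
vin=R38: ✓ → 33079
vin=R54: ✓ → 217454
vin=R21: ✓ → 148635
vin=R16: ✓ → 91551
vin=R49: ✓ → 146079
vin=R11: ✓ → 57315
vin=R43: ✓ → 171666
vin=R60: ✓ → 83333
vin=R17: ✓ → 182675
vin=R95: ✓ → 165622
mpg_sum = 33079 + 217454 + 148635 + 91551 + 146079 + 57315 + 171666 + 83333 + 182675 + 165622 = 1297409
—
[mpg_sum2: mpg <= 50 OR make IN ('BMW', 'Honda', 'Ford')]
vin=R38: ✓ → 33079
vin=R54: ✓ → 217454
vin=R21: ✓ → 148635
vin=R16: ✓ → 91551
vin=R49: ✓ → 146079
vin=R11: ✓ → 57315
vin=R43: ✓ → 171666
vin=R60: ✓ → 83333
vin=R17: ✓ → 182675
vin=R95: ✓ → 165622
mpg_sum2 = 33079 + 217454 + 148635 + 91551 + 146079 + 57315 + 171666 + 83333 + 182675 + 165622 = 1297409

mpg_sum=1297409, mpg_sum2=1297409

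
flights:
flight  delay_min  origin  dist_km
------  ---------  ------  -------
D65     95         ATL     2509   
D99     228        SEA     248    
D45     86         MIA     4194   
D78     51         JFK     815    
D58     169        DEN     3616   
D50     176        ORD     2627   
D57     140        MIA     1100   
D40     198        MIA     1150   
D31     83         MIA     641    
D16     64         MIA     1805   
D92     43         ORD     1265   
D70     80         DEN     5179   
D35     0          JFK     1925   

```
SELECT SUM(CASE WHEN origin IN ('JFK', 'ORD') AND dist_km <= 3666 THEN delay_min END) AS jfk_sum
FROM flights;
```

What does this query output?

270

flight=D65: ✗
flight=D99: ✗
flight=D45: ✗
flight=D78: ✓ → 51
flight=D58: ✗
flight=D50: ✓ → 176
flight=D57: ✗
flight=D40: ✗
flight=D31: ✗
flight=D16: ✗
flight=D92: ✓ → 43
flight=D70: ✗
flight=D35: ✓ → 0
jfk_sum = 51 + 176 + 43 = 270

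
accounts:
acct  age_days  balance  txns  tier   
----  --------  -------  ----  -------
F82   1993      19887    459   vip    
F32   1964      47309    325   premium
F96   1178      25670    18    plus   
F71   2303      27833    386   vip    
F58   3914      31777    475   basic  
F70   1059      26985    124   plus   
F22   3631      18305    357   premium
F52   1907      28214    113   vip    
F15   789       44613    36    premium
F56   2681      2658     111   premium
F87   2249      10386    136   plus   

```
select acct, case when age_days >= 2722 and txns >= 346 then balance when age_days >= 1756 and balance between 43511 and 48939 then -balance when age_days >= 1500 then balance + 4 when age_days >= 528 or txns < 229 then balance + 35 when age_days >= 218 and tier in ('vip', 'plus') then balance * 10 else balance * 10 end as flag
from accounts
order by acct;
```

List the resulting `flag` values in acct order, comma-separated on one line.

acct=F15: age_days >= 528 or txns < 229 → 44648
acct=F22: age_days >= 2722 and txns >= 346 → 18305
acct=F32: age_days >= 1756 and balance between 43511 and 48939 → -47309
acct=F52: age_days >= 1500 → 28218
acct=F56: age_days >= 1500 → 2662
acct=F58: age_days >= 2722 and txns >= 346 → 31777
acct=F70: age_days >= 528 or txns < 229 → 27020
acct=F71: age_days >= 1500 → 27837
acct=F82: age_days >= 1500 → 19891
acct=F87: age_days >= 1500 → 10390
acct=F96: age_days >= 528 or txns < 229 → 25705

44648, 18305, -47309, 28218, 2662, 31777, 27020, 27837, 19891, 10390, 25705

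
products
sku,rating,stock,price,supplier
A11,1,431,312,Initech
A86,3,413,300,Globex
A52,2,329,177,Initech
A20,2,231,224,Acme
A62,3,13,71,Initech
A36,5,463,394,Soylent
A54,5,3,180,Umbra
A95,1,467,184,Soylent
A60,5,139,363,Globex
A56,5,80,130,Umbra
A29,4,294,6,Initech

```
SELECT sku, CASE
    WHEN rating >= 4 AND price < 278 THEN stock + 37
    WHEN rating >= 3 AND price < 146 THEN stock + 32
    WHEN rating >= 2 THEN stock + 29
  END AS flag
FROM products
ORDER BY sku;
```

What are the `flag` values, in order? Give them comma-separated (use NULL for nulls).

NULL, 260, 331, 492, 358, 40, 117, 168, 45, 442, NULL

sku=A11: (no match → NULL) → NULL
sku=A20: rating >= 2 → 260
sku=A29: rating >= 4 AND price < 278 → 331
sku=A36: rating >= 2 → 492
sku=A52: rating >= 2 → 358
sku=A54: rating >= 4 AND price < 278 → 40
sku=A56: rating >= 4 AND price < 278 → 117
sku=A60: rating >= 2 → 168
sku=A62: rating >= 3 AND price < 146 → 45
sku=A86: rating >= 2 → 442
sku=A95: (no match → NULL) → NULL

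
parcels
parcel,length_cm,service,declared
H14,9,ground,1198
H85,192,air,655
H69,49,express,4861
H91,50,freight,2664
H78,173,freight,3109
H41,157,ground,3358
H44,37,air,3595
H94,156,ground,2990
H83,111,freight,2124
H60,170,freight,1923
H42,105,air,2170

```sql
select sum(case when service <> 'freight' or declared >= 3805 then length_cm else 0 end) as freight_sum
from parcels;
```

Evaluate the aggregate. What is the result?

705

parcel=H14: ✓ → 9
parcel=H85: ✓ → 192
parcel=H69: ✓ → 49
parcel=H91: ✗
parcel=H78: ✗
parcel=H41: ✓ → 157
parcel=H44: ✓ → 37
parcel=H94: ✓ → 156
parcel=H83: ✗
parcel=H60: ✗
parcel=H42: ✓ → 105
freight_sum = 9 + 192 + 49 + 157 + 37 + 156 + 105 = 705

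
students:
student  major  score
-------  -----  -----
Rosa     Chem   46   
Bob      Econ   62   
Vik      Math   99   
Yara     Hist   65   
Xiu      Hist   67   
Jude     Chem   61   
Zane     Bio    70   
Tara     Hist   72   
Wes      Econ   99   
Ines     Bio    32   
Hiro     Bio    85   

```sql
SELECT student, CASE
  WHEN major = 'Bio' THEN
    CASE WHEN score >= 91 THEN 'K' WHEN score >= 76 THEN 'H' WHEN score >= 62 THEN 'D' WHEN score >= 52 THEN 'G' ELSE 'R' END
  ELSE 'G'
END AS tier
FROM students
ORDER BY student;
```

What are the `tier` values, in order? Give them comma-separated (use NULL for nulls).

student=Bob: major='Econ' → outer ELSE → G
student=Hiro: major='Bio' → inner[score >= 76] → H
student=Ines: major='Bio' → inner[ELSE] → R
student=Jude: major='Chem' → outer ELSE → G
student=Rosa: major='Chem' → outer ELSE → G
student=Tara: major='Hist' → outer ELSE → G
student=Vik: major='Math' → outer ELSE → G
student=Wes: major='Econ' → outer ELSE → G
student=Xiu: major='Hist' → outer ELSE → G
student=Yara: major='Hist' → outer ELSE → G
student=Zane: major='Bio' → inner[score >= 62] → D

G, H, R, G, G, G, G, G, G, G, D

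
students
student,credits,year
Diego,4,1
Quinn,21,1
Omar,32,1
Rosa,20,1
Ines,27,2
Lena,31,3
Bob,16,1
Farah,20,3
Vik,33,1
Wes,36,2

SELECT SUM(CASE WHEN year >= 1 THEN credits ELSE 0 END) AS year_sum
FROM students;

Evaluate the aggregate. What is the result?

student=Diego: ✓ → 4
student=Quinn: ✓ → 21
student=Omar: ✓ → 32
student=Rosa: ✓ → 20
student=Ines: ✓ → 27
student=Lena: ✓ → 31
student=Bob: ✓ → 16
student=Farah: ✓ → 20
student=Vik: ✓ → 33
student=Wes: ✓ → 36
year_sum = 4 + 21 + 32 + 20 + 27 + 31 + 16 + 20 + 33 + 36 = 240

240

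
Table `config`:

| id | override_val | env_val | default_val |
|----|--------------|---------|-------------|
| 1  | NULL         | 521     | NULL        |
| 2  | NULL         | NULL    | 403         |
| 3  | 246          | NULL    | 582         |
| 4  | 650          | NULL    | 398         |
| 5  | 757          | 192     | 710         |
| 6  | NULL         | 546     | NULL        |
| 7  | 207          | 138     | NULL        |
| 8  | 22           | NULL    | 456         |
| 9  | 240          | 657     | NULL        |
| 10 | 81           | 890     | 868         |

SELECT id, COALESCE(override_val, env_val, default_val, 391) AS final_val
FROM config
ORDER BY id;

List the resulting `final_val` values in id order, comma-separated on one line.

521, 403, 246, 650, 757, 546, 207, 22, 240, 81

id=1: override_val=NULL, env_val=521 → 521
id=2: override_val=NULL, env_val=NULL, default_val=403 → 403
id=3: override_val=246 → 246
id=4: override_val=650 → 650
id=5: override_val=757 → 757
id=6: override_val=NULL, env_val=546 → 546
id=7: override_val=207 → 207
id=8: override_val=22 → 22
id=9: override_val=240 → 240
id=10: override_val=81 → 81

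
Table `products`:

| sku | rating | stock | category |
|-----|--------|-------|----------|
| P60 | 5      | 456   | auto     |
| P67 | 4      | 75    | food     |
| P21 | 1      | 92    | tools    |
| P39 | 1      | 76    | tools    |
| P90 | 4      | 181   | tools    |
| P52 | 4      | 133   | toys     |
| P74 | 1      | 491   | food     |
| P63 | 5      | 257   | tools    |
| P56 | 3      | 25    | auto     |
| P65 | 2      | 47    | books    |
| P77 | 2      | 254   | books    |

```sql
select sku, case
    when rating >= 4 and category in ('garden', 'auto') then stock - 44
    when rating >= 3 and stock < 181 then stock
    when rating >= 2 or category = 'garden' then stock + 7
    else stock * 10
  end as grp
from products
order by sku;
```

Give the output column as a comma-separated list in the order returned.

sku=P21: ELSE → 920
sku=P39: ELSE → 760
sku=P52: rating >= 3 and stock < 181 → 133
sku=P56: rating >= 3 and stock < 181 → 25
sku=P60: rating >= 4 and category in ('garden', 'auto') → 412
sku=P63: rating >= 2 or category = 'garden' → 264
sku=P65: rating >= 2 or category = 'garden' → 54
sku=P67: rating >= 3 and stock < 181 → 75
sku=P74: ELSE → 4910
sku=P77: rating >= 2 or category = 'garden' → 261
sku=P90: rating >= 2 or category = 'garden' → 188

920, 760, 133, 25, 412, 264, 54, 75, 4910, 261, 188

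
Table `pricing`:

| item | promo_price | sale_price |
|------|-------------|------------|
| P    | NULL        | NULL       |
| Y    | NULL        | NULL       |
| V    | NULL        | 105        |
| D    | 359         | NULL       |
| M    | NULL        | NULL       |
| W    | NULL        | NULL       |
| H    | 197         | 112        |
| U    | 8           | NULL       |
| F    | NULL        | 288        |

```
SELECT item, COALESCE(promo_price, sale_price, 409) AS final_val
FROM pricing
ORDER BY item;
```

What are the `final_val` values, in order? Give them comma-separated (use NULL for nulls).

359, 288, 197, 409, 409, 8, 105, 409, 409

item=D: promo_price=359 → 359
item=F: promo_price=NULL, sale_price=288 → 288
item=H: promo_price=197 → 197
item=M: promo_price=NULL, sale_price=NULL, → literal 409 → 409
item=P: promo_price=NULL, sale_price=NULL, → literal 409 → 409
item=U: promo_price=8 → 8
item=V: promo_price=NULL, sale_price=105 → 105
item=W: promo_price=NULL, sale_price=NULL, → literal 409 → 409
item=Y: promo_price=NULL, sale_price=NULL, → literal 409 → 409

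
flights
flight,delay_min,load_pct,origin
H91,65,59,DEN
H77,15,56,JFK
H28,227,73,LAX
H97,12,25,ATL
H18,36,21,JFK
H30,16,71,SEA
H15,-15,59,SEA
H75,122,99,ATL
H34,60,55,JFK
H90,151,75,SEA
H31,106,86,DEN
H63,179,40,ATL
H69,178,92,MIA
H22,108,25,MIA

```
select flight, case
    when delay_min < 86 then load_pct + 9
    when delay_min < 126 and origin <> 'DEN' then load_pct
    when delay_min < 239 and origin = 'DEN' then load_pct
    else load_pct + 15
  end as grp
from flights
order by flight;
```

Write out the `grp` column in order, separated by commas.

flight=H15: delay_min < 86 → 68
flight=H18: delay_min < 86 → 30
flight=H22: delay_min < 126 and origin <> 'DEN' → 25
flight=H28: ELSE → 88
flight=H30: delay_min < 86 → 80
flight=H31: delay_min < 239 and origin = 'DEN' → 86
flight=H34: delay_min < 86 → 64
flight=H63: ELSE → 55
flight=H69: ELSE → 107
flight=H75: delay_min < 126 and origin <> 'DEN' → 99
flight=H77: delay_min < 86 → 65
flight=H90: ELSE → 90
flight=H91: delay_min < 86 → 68
flight=H97: delay_min < 86 → 34

68, 30, 25, 88, 80, 86, 64, 55, 107, 99, 65, 90, 68, 34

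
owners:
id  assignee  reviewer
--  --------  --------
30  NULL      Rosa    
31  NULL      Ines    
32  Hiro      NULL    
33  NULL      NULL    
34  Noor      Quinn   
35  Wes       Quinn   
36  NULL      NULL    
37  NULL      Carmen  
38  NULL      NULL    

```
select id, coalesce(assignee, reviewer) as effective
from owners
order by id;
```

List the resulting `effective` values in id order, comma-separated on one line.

Rosa, Ines, Hiro, NULL, Noor, Wes, NULL, Carmen, NULL

id=30: assignee=NULL, reviewer=Rosa → Rosa
id=31: assignee=NULL, reviewer=Ines → Ines
id=32: assignee=Hiro → Hiro
id=33: assignee=NULL, reviewer=NULL (all NULL) → NULL
id=34: assignee=Noor → Noor
id=35: assignee=Wes → Wes
id=36: assignee=NULL, reviewer=NULL (all NULL) → NULL
id=37: assignee=NULL, reviewer=Carmen → Carmen
id=38: assignee=NULL, reviewer=NULL (all NULL) → NULL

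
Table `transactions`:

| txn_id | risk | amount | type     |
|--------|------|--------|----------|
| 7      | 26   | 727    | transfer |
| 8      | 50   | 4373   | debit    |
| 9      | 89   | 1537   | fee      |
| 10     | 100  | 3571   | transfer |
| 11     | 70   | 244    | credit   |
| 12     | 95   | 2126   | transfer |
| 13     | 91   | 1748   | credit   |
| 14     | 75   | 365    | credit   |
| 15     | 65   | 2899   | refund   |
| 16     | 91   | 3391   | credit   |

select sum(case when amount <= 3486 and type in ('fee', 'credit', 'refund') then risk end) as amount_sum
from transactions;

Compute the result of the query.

481

txn_id=7: ✗
txn_id=8: ✗
txn_id=9: ✓ → 89
txn_id=10: ✗
txn_id=11: ✓ → 70
txn_id=12: ✗
txn_id=13: ✓ → 91
txn_id=14: ✓ → 75
txn_id=15: ✓ → 65
txn_id=16: ✓ → 91
amount_sum = 89 + 70 + 91 + 75 + 65 + 91 = 481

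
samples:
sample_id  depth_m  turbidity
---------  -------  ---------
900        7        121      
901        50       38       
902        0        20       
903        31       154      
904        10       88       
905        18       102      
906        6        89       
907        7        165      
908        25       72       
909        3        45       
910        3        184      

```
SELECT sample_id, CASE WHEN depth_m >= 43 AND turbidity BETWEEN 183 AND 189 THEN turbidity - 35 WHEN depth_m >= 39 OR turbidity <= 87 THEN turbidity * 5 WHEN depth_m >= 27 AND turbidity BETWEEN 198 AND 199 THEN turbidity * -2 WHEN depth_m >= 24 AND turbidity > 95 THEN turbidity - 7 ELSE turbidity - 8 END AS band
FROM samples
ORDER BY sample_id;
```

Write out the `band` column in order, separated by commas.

sample_id=900: ELSE → 113
sample_id=901: depth_m >= 39 OR turbidity <= 87 → 190
sample_id=902: depth_m >= 39 OR turbidity <= 87 → 100
sample_id=903: depth_m >= 24 AND turbidity > 95 → 147
sample_id=904: ELSE → 80
sample_id=905: ELSE → 94
sample_id=906: ELSE → 81
sample_id=907: ELSE → 157
sample_id=908: depth_m >= 39 OR turbidity <= 87 → 360
sample_id=909: depth_m >= 39 OR turbidity <= 87 → 225
sample_id=910: ELSE → 176

113, 190, 100, 147, 80, 94, 81, 157, 360, 225, 176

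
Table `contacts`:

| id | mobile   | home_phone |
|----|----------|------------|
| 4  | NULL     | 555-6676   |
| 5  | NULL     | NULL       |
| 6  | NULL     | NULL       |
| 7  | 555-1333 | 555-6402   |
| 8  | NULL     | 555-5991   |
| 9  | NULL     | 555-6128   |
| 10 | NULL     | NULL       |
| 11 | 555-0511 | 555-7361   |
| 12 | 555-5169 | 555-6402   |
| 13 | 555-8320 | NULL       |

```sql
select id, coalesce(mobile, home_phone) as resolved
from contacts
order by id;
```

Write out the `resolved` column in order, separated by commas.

id=4: mobile=NULL, home_phone=555-6676 → 555-6676
id=5: mobile=NULL, home_phone=NULL (all NULL) → NULL
id=6: mobile=NULL, home_phone=NULL (all NULL) → NULL
id=7: mobile=555-1333 → 555-1333
id=8: mobile=NULL, home_phone=555-5991 → 555-5991
id=9: mobile=NULL, home_phone=555-6128 → 555-6128
id=10: mobile=NULL, home_phone=NULL (all NULL) → NULL
id=11: mobile=555-0511 → 555-0511
id=12: mobile=555-5169 → 555-5169
id=13: mobile=555-8320 → 555-8320

555-6676, NULL, NULL, 555-1333, 555-5991, 555-6128, NULL, 555-0511, 555-5169, 555-8320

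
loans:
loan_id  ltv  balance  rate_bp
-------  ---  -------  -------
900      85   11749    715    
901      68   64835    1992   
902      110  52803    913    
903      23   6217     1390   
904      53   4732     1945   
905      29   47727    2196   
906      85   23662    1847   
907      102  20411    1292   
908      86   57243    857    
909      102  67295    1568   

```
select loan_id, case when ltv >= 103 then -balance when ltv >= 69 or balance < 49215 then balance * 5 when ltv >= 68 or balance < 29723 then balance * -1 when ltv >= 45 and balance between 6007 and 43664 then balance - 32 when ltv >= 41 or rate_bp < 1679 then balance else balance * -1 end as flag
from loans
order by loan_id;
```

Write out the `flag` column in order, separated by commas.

58745, -64835, -52803, 31085, 23660, 238635, 118310, 102055, 286215, 336475

loan_id=900: ltv >= 69 or balance < 49215 → 58745
loan_id=901: ltv >= 68 or balance < 29723 → -64835
loan_id=902: ltv >= 103 → -52803
loan_id=903: ltv >= 69 or balance < 49215 → 31085
loan_id=904: ltv >= 69 or balance < 49215 → 23660
loan_id=905: ltv >= 69 or balance < 49215 → 238635
loan_id=906: ltv >= 69 or balance < 49215 → 118310
loan_id=907: ltv >= 69 or balance < 49215 → 102055
loan_id=908: ltv >= 69 or balance < 49215 → 286215
loan_id=909: ltv >= 69 or balance < 49215 → 336475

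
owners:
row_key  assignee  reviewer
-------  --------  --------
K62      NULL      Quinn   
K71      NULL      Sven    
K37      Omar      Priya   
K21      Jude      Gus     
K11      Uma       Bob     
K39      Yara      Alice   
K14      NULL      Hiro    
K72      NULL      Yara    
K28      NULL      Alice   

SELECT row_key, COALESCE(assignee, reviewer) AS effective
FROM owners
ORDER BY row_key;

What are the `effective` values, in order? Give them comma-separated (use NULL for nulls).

Uma, Hiro, Jude, Alice, Omar, Yara, Quinn, Sven, Yara

row_key=K11: assignee=Uma → Uma
row_key=K14: assignee=NULL, reviewer=Hiro → Hiro
row_key=K21: assignee=Jude → Jude
row_key=K28: assignee=NULL, reviewer=Alice → Alice
row_key=K37: assignee=Omar → Omar
row_key=K39: assignee=Yara → Yara
row_key=K62: assignee=NULL, reviewer=Quinn → Quinn
row_key=K71: assignee=NULL, reviewer=Sven → Sven
row_key=K72: assignee=NULL, reviewer=Yara → Yara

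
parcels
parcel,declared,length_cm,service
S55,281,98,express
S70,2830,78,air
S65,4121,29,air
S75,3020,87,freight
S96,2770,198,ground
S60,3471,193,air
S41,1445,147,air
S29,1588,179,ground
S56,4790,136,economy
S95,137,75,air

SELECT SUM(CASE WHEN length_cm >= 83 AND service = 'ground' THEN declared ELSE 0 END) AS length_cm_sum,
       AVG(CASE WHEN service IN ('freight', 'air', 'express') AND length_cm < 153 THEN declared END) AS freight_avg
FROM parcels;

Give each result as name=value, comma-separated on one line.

[length_cm_sum: length_cm >= 83 AND service = 'ground']
parcel=S55: ✗
parcel=S70: ✗
parcel=S65: ✗
parcel=S75: ✗
parcel=S96: ✓ → 2770
parcel=S60: ✗
parcel=S41: ✗
parcel=S29: ✓ → 1588
parcel=S56: ✗
parcel=S95: ✗
length_cm_sum = 2770 + 1588 = 4358
—
[freight_avg: service IN ('freight', 'air', 'express') AND length_cm < 153]
parcel=S55: ✓ → 281
parcel=S70: ✓ → 2830
parcel=S65: ✓ → 4121
parcel=S75: ✓ → 3020
parcel=S96: ✗
parcel=S60: ✗
parcel=S41: ✓ → 1445
parcel=S29: ✗
parcel=S56: ✗
parcel=S95: ✓ → 137
freight_avg = (281 + 2830 + 4121 + 3020 + 1445 + 137) / 6 = 1972.3333333333

length_cm_sum=4358, freight_avg=1972.3333333333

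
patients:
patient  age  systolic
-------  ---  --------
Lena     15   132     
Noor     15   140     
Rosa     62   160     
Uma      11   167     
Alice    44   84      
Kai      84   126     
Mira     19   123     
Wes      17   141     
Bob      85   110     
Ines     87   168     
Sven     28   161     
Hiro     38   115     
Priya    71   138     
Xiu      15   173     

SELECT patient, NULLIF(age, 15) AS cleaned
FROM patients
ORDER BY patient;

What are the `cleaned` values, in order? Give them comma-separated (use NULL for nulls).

44, 85, 38, 87, 84, NULL, 19, NULL, 71, 62, 28, 11, 17, NULL

patient=Alice: age=44 vs 15: differ → 44
patient=Bob: age=85 vs 15: differ → 85
patient=Hiro: age=38 vs 15: differ → 38
patient=Ines: age=87 vs 15: differ → 87
patient=Kai: age=84 vs 15: differ → 84
patient=Lena: age=15 vs 15: equal → NULL
patient=Mira: age=19 vs 15: differ → 19
patient=Noor: age=15 vs 15: equal → NULL
patient=Priya: age=71 vs 15: differ → 71
patient=Rosa: age=62 vs 15: differ → 62
patient=Sven: age=28 vs 15: differ → 28
patient=Uma: age=11 vs 15: differ → 11
patient=Wes: age=17 vs 15: differ → 17
patient=Xiu: age=15 vs 15: equal → NULL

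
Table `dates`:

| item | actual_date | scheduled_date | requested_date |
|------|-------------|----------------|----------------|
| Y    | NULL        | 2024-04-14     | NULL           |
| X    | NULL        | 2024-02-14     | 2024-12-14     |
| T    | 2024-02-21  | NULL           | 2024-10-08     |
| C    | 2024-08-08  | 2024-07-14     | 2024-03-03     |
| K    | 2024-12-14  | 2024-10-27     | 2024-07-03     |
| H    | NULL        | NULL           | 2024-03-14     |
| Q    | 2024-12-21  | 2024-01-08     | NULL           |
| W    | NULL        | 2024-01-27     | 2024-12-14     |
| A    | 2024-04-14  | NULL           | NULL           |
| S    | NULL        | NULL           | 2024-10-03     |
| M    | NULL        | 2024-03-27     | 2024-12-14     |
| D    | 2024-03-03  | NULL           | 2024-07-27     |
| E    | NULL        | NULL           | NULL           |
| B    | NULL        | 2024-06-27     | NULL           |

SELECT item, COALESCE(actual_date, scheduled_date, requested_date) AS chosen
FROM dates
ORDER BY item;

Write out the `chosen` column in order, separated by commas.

2024-04-14, 2024-06-27, 2024-08-08, 2024-03-03, NULL, 2024-03-14, 2024-12-14, 2024-03-27, 2024-12-21, 2024-10-03, 2024-02-21, 2024-01-27, 2024-02-14, 2024-04-14

item=A: actual_date=2024-04-14 → 2024-04-14
item=B: actual_date=NULL, scheduled_date=2024-06-27 → 2024-06-27
item=C: actual_date=2024-08-08 → 2024-08-08
item=D: actual_date=2024-03-03 → 2024-03-03
item=E: actual_date=NULL, scheduled_date=NULL, requested_date=NULL (all NULL) → NULL
item=H: actual_date=NULL, scheduled_date=NULL, requested_date=2024-03-14 → 2024-03-14
item=K: actual_date=2024-12-14 → 2024-12-14
item=M: actual_date=NULL, scheduled_date=2024-03-27 → 2024-03-27
item=Q: actual_date=2024-12-21 → 2024-12-21
item=S: actual_date=NULL, scheduled_date=NULL, requested_date=2024-10-03 → 2024-10-03
item=T: actual_date=2024-02-21 → 2024-02-21
item=W: actual_date=NULL, scheduled_date=2024-01-27 → 2024-01-27
item=X: actual_date=NULL, scheduled_date=2024-02-14 → 2024-02-14
item=Y: actual_date=NULL, scheduled_date=2024-04-14 → 2024-04-14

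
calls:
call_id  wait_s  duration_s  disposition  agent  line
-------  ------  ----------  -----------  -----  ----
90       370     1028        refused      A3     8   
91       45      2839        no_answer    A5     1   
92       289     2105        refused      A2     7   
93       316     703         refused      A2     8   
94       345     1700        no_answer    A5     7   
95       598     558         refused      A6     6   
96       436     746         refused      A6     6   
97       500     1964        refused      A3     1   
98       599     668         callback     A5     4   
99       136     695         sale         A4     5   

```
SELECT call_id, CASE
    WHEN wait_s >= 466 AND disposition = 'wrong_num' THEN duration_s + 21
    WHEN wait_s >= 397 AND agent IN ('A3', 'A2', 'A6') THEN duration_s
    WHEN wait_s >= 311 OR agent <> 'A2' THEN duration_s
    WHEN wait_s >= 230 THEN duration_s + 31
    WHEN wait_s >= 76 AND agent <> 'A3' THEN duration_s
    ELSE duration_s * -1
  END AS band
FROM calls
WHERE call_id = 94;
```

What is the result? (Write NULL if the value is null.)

1700

call_id = 94: wait_s=345, duration_s=1700, disposition=no_answer, agent=A5, line=7.
wait_s >= 466 AND disposition = 'wrong_num' → false
wait_s >= 397 AND agent IN ('A3', 'A2', 'A6') → false
wait_s >= 311 OR agent <> 'A2' → true → 1700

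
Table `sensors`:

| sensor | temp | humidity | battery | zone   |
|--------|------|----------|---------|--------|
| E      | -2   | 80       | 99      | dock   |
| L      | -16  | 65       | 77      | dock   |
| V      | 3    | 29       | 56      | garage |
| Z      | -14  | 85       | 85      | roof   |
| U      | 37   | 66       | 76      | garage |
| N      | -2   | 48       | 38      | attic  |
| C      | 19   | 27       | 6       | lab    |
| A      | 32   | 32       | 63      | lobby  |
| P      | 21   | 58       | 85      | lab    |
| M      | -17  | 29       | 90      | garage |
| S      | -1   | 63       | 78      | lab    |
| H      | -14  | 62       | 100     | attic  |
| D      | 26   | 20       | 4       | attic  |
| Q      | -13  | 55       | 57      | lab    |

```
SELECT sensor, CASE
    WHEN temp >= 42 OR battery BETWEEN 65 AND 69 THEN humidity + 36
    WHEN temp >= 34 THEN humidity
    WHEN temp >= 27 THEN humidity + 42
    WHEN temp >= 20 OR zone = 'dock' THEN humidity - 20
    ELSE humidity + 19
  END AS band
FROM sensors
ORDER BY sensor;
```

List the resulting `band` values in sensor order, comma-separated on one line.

74, 46, 0, 60, 81, 45, 48, 67, 38, 74, 82, 66, 48, 104

sensor=A: temp >= 27 → 74
sensor=C: ELSE → 46
sensor=D: temp >= 20 OR zone = 'dock' → 0
sensor=E: temp >= 20 OR zone = 'dock' → 60
sensor=H: ELSE → 81
sensor=L: temp >= 20 OR zone = 'dock' → 45
sensor=M: ELSE → 48
sensor=N: ELSE → 67
sensor=P: temp >= 20 OR zone = 'dock' → 38
sensor=Q: ELSE → 74
sensor=S: ELSE → 82
sensor=U: temp >= 34 → 66
sensor=V: ELSE → 48
sensor=Z: ELSE → 104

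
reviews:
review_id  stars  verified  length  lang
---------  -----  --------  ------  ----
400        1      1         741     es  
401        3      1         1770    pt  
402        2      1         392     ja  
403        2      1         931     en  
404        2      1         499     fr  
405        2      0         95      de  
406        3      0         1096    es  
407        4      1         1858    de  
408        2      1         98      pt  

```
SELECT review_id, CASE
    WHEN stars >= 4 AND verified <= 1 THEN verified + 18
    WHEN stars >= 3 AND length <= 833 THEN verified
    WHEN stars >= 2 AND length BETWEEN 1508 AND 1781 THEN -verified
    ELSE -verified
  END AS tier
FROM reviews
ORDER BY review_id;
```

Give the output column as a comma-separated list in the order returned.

-1, -1, -1, -1, -1, 0, 0, 19, -1

review_id=400: ELSE → -1
review_id=401: stars >= 2 AND length BETWEEN 1508 AND 1781 → -1
review_id=402: ELSE → -1
review_id=403: ELSE → -1
review_id=404: ELSE → -1
review_id=405: ELSE → 0
review_id=406: ELSE → 0
review_id=407: stars >= 4 AND verified <= 1 → 19
review_id=408: ELSE → -1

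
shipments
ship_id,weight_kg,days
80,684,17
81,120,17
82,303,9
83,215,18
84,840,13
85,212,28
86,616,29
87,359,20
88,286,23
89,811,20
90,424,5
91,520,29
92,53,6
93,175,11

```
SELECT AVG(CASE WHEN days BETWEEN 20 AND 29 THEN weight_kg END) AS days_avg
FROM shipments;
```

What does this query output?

ship_id=80: ✗
ship_id=81: ✗
ship_id=82: ✗
ship_id=83: ✗
ship_id=84: ✗
ship_id=85: ✓ → 212
ship_id=86: ✓ → 616
ship_id=87: ✓ → 359
ship_id=88: ✓ → 286
ship_id=89: ✓ → 811
ship_id=90: ✗
ship_id=91: ✓ → 520
ship_id=92: ✗
ship_id=93: ✗
days_avg = (212 + 616 + 359 + 286 + 811 + 520) / 6 = 467.3333333333

467.3333333333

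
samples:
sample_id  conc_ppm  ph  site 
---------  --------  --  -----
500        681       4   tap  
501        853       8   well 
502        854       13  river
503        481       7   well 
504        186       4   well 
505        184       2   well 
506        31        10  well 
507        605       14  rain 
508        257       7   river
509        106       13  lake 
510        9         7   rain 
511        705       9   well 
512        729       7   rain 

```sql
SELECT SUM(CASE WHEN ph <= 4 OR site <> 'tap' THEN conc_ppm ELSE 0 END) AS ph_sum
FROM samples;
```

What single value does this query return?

sample_id=500: ✓ → 681
sample_id=501: ✓ → 853
sample_id=502: ✓ → 854
sample_id=503: ✓ → 481
sample_id=504: ✓ → 186
sample_id=505: ✓ → 184
sample_id=506: ✓ → 31
sample_id=507: ✓ → 605
sample_id=508: ✓ → 257
sample_id=509: ✓ → 106
sample_id=510: ✓ → 9
sample_id=511: ✓ → 705
sample_id=512: ✓ → 729
ph_sum = 681 + 853 + 854 + 481 + 186 + 184 + 31 + 605 + 257 + 106 + 9 + 705 + 729 = 5681

5681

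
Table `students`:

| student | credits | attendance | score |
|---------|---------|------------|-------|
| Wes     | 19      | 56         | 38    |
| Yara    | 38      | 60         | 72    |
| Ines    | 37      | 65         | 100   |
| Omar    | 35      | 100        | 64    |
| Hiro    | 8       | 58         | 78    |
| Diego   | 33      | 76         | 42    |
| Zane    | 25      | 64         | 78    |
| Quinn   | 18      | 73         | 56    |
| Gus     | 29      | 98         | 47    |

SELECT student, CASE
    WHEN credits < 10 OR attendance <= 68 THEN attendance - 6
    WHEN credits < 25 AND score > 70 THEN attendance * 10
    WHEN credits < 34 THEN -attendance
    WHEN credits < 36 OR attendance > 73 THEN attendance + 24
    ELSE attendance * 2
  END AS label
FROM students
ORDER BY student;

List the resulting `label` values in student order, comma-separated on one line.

student=Diego: credits < 34 → -76
student=Gus: credits < 34 → -98
student=Hiro: credits < 10 OR attendance <= 68 → 52
student=Ines: credits < 10 OR attendance <= 68 → 59
student=Omar: credits < 36 OR attendance > 73 → 124
student=Quinn: credits < 34 → -73
student=Wes: credits < 10 OR attendance <= 68 → 50
student=Yara: credits < 10 OR attendance <= 68 → 54
student=Zane: credits < 10 OR attendance <= 68 → 58

-76, -98, 52, 59, 124, -73, 50, 54, 58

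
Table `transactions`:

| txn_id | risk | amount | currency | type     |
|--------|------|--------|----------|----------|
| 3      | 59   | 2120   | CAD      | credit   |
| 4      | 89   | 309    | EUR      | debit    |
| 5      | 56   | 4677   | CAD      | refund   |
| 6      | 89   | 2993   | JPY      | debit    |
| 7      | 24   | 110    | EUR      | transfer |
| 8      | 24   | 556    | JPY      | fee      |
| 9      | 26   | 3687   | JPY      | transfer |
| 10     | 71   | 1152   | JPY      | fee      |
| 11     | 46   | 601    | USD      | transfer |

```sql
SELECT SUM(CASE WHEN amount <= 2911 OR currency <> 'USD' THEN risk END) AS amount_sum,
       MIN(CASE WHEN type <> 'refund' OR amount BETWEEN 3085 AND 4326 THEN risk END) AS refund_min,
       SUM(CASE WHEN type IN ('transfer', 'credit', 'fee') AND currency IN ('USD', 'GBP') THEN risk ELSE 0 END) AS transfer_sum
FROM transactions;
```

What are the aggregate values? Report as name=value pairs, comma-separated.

[amount_sum: amount <= 2911 OR currency <> 'USD']
txn_id=3: ✓ → 59
txn_id=4: ✓ → 89
txn_id=5: ✓ → 56
txn_id=6: ✓ → 89
txn_id=7: ✓ → 24
txn_id=8: ✓ → 24
txn_id=9: ✓ → 26
txn_id=10: ✓ → 71
txn_id=11: ✓ → 46
amount_sum = 59 + 89 + 56 + 89 + 24 + 24 + 26 + 71 + 46 = 484
—
[refund_min: type <> 'refund' OR amount BETWEEN 3085 AND 4326]
txn_id=3: ✓ → 59
txn_id=4: ✓ → 89
txn_id=5: ✗
txn_id=6: ✓ → 89
txn_id=7: ✓ → 24
txn_id=8: ✓ → 24
txn_id=9: ✓ → 26
txn_id=10: ✓ → 71
txn_id=11: ✓ → 46
refund_min = MIN(59, 89, 89, 24, 24, 26, 71, 46) = 24
—
[transfer_sum: type IN ('transfer', 'credit', 'fee') AND currency IN ('USD', 'GBP')]
txn_id=3: ✗
txn_id=4: ✗
txn_id=5: ✗
txn_id=6: ✗
txn_id=7: ✗
txn_id=8: ✗
txn_id=9: ✗
txn_id=10: ✗
txn_id=11: ✓ → 46
transfer_sum = 46

amount_sum=484, refund_min=24, transfer_sum=46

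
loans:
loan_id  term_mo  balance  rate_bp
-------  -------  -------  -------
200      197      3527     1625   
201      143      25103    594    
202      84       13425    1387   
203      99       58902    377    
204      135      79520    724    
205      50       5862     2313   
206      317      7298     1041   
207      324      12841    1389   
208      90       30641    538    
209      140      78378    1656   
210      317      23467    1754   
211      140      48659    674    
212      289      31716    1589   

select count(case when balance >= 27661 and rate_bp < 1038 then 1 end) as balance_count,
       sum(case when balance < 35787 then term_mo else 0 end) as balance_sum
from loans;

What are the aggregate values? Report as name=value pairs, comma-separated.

[balance_count: balance >= 27661 and rate_bp < 1038]
loan_id=200: ✗
loan_id=201: ✗
loan_id=202: ✗
loan_id=203: ✓ → 1
loan_id=204: ✓ → 1
loan_id=205: ✗
loan_id=206: ✗
loan_id=207: ✗
loan_id=208: ✓ → 1
loan_id=209: ✗
loan_id=210: ✗
loan_id=211: ✓ → 1
loan_id=212: ✗
balance_count = COUNT(1, 1, 1, 1) = 4
—
[balance_sum: balance < 35787]
loan_id=200: ✓ → 197
loan_id=201: ✓ → 143
loan_id=202: ✓ → 84
loan_id=203: ✗
loan_id=204: ✗
loan_id=205: ✓ → 50
loan_id=206: ✓ → 317
loan_id=207: ✓ → 324
loan_id=208: ✓ → 90
loan_id=209: ✗
loan_id=210: ✓ → 317
loan_id=211: ✗
loan_id=212: ✓ → 289
balance_sum = 197 + 143 + 84 + 50 + 317 + 324 + 90 + 317 + 289 = 1811

balance_count=4, balance_sum=1811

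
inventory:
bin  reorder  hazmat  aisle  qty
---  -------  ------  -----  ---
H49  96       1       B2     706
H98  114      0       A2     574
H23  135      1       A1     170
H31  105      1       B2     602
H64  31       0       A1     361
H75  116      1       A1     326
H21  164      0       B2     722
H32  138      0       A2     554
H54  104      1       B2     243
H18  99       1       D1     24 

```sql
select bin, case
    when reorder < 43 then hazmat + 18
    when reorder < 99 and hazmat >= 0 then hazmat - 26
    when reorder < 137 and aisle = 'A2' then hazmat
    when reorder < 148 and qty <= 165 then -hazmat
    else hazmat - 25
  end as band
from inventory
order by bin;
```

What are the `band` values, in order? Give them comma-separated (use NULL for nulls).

bin=H18: reorder < 148 and qty <= 165 → -1
bin=H21: ELSE → -25
bin=H23: ELSE → -24
bin=H31: ELSE → -24
bin=H32: ELSE → -25
bin=H49: reorder < 99 and hazmat >= 0 → -25
bin=H54: ELSE → -24
bin=H64: reorder < 43 → 18
bin=H75: ELSE → -24
bin=H98: reorder < 137 and aisle = 'A2' → 0

-1, -25, -24, -24, -25, -25, -24, 18, -24, 0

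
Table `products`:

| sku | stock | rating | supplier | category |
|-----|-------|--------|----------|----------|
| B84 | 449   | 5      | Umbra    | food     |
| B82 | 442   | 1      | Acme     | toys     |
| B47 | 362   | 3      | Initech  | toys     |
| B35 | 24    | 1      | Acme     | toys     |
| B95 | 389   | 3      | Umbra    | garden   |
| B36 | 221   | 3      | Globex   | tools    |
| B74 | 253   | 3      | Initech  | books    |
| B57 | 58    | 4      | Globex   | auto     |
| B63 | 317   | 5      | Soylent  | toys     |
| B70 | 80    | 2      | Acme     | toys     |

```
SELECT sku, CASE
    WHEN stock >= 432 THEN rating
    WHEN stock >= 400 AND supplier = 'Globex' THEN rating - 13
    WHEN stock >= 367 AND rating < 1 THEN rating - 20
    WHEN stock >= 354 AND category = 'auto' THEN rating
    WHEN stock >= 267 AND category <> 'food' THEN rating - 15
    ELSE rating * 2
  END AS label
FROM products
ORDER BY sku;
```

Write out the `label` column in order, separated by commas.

2, 6, -12, 8, -10, 4, 6, 1, 5, -12

sku=B35: ELSE → 2
sku=B36: ELSE → 6
sku=B47: stock >= 267 AND category <> 'food' → -12
sku=B57: ELSE → 8
sku=B63: stock >= 267 AND category <> 'food' → -10
sku=B70: ELSE → 4
sku=B74: ELSE → 6
sku=B82: stock >= 432 → 1
sku=B84: stock >= 432 → 5
sku=B95: stock >= 267 AND category <> 'food' → -12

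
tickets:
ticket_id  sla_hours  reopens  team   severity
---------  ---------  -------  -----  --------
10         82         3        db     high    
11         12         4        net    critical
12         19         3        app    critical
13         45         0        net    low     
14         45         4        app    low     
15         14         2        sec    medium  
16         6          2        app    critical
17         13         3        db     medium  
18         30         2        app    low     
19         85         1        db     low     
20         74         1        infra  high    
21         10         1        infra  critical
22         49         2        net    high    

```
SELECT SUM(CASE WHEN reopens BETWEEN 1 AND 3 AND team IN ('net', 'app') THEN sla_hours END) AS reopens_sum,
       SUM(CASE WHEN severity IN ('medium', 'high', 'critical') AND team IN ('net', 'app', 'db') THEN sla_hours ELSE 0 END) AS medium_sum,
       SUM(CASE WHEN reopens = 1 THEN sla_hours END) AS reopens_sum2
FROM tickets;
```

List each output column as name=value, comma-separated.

[reopens_sum: reopens BETWEEN 1 AND 3 AND team IN ('net', 'app')]
ticket_id=10: ✗
ticket_id=11: ✗
ticket_id=12: ✓ → 19
ticket_id=13: ✗
ticket_id=14: ✗
ticket_id=15: ✗
ticket_id=16: ✓ → 6
ticket_id=17: ✗
ticket_id=18: ✓ → 30
ticket_id=19: ✗
ticket_id=20: ✗
ticket_id=21: ✗
ticket_id=22: ✓ → 49
reopens_sum = 19 + 6 + 30 + 49 = 104
—
[medium_sum: severity IN ('medium', 'high', 'critical') AND team IN ('net', 'app', 'db')]
ticket_id=10: ✓ → 82
ticket_id=11: ✓ → 12
ticket_id=12: ✓ → 19
ticket_id=13: ✗
ticket_id=14: ✗
ticket_id=15: ✗
ticket_id=16: ✓ → 6
ticket_id=17: ✓ → 13
ticket_id=18: ✗
ticket_id=19: ✗
ticket_id=20: ✗
ticket_id=21: ✗
ticket_id=22: ✓ → 49
medium_sum = 82 + 12 + 19 + 6 + 13 + 49 = 181
—
[reopens_sum2: reopens = 1]
ticket_id=10: ✗
ticket_id=11: ✗
ticket_id=12: ✗
ticket_id=13: ✗
ticket_id=14: ✗
ticket_id=15: ✗
ticket_id=16: ✗
ticket_id=17: ✗
ticket_id=18: ✗
ticket_id=19: ✓ → 85
ticket_id=20: ✓ → 74
ticket_id=21: ✓ → 10
ticket_id=22: ✗
reopens_sum2 = 85 + 74 + 10 = 169

reopens_sum=104, medium_sum=181, reopens_sum2=169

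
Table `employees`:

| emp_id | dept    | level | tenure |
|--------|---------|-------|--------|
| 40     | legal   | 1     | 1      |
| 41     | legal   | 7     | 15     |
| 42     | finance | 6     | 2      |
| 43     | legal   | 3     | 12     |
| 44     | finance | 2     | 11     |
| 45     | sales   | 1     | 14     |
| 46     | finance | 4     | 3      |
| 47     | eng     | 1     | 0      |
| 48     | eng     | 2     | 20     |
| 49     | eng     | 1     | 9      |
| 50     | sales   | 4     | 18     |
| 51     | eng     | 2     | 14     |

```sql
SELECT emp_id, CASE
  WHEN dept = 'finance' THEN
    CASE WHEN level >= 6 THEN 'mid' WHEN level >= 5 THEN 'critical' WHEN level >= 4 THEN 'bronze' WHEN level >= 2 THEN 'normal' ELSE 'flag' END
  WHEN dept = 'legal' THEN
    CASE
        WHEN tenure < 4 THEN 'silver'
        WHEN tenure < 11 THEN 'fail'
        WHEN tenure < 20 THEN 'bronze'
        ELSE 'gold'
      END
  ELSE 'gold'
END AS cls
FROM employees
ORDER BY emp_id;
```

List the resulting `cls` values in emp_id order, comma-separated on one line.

silver, bronze, mid, bronze, normal, gold, bronze, gold, gold, gold, gold, gold

emp_id=40: dept='legal' → inner[tenure < 4] → silver
emp_id=41: dept='legal' → inner[tenure < 20] → bronze
emp_id=42: dept='finance' → inner[level >= 6] → mid
emp_id=43: dept='legal' → inner[tenure < 20] → bronze
emp_id=44: dept='finance' → inner[level >= 2] → normal
emp_id=45: dept='sales' → outer ELSE → gold
emp_id=46: dept='finance' → inner[level >= 4] → bronze
emp_id=47: dept='eng' → outer ELSE → gold
emp_id=48: dept='eng' → outer ELSE → gold
emp_id=49: dept='eng' → outer ELSE → gold
emp_id=50: dept='sales' → outer ELSE → gold
emp_id=51: dept='eng' → outer ELSE → gold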